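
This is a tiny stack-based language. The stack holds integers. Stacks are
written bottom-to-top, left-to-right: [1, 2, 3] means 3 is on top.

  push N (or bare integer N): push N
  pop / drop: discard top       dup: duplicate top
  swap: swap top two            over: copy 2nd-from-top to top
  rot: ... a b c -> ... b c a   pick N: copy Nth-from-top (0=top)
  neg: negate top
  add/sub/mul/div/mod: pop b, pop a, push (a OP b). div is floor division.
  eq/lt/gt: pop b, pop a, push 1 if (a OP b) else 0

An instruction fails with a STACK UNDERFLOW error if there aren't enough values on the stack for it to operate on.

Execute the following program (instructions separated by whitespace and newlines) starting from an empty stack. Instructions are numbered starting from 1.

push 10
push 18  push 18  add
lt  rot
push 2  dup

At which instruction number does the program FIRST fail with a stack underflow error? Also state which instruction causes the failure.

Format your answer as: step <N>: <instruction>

Answer: step 6: rot

Derivation:
Step 1 ('push 10'): stack = [10], depth = 1
Step 2 ('push 18'): stack = [10, 18], depth = 2
Step 3 ('push 18'): stack = [10, 18, 18], depth = 3
Step 4 ('add'): stack = [10, 36], depth = 2
Step 5 ('lt'): stack = [1], depth = 1
Step 6 ('rot'): needs 3 value(s) but depth is 1 — STACK UNDERFLOW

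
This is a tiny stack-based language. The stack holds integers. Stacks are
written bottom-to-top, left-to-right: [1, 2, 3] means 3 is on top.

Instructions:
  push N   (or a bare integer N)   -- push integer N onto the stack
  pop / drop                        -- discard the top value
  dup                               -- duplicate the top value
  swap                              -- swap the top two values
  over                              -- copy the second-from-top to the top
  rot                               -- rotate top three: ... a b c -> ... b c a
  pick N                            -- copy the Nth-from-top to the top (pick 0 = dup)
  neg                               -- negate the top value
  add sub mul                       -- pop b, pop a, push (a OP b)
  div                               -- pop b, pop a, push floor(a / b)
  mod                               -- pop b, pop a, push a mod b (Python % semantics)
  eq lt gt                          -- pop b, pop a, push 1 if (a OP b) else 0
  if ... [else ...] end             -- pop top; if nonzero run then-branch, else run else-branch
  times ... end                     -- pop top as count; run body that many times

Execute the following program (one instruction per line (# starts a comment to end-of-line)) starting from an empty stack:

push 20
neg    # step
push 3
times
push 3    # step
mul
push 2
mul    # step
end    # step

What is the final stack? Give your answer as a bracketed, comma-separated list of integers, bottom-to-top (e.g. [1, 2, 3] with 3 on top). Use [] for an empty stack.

Answer: [-4320]

Derivation:
After 'push 20': [20]
After 'neg': [-20]
After 'push 3': [-20, 3]
After 'times': [-20]
After 'push 3': [-20, 3]
After 'mul': [-60]
After 'push 2': [-60, 2]
After 'mul': [-120]
After 'push 3': [-120, 3]
After 'mul': [-360]
After 'push 2': [-360, 2]
After 'mul': [-720]
After 'push 3': [-720, 3]
After 'mul': [-2160]
After 'push 2': [-2160, 2]
After 'mul': [-4320]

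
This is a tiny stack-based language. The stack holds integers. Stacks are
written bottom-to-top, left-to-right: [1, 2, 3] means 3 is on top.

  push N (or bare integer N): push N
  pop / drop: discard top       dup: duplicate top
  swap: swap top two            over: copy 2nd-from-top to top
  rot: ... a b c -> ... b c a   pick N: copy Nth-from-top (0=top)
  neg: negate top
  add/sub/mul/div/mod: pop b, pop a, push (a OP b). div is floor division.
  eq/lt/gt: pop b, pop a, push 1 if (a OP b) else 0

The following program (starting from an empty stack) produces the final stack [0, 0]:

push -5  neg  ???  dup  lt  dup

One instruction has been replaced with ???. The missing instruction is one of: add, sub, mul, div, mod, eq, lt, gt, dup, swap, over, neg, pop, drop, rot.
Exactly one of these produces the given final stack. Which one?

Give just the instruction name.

Answer: neg

Derivation:
Stack before ???: [5]
Stack after ???:  [-5]
The instruction that transforms [5] -> [-5] is: neg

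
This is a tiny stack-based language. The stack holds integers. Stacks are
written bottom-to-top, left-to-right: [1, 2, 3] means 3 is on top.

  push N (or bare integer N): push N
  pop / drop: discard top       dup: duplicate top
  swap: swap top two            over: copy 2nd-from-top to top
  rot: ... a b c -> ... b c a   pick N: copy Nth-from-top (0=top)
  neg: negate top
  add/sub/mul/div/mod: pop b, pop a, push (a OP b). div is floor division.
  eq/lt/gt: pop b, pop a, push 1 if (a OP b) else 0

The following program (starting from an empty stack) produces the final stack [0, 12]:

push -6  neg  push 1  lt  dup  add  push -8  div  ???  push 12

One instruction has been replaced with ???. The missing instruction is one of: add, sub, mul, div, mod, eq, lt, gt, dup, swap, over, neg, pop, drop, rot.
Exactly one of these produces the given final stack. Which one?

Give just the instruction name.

Stack before ???: [0]
Stack after ???:  [0]
The instruction that transforms [0] -> [0] is: neg

Answer: neg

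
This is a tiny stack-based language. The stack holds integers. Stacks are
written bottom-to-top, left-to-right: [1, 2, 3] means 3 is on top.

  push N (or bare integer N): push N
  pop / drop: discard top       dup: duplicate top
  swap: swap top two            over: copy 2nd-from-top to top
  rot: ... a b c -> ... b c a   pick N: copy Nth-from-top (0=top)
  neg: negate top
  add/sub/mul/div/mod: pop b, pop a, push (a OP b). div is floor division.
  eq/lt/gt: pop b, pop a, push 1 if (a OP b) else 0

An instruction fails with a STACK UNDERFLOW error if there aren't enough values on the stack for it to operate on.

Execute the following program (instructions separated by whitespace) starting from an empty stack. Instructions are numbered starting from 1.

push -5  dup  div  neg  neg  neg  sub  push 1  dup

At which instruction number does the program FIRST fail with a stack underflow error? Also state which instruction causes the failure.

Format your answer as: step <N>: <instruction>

Step 1 ('push -5'): stack = [-5], depth = 1
Step 2 ('dup'): stack = [-5, -5], depth = 2
Step 3 ('div'): stack = [1], depth = 1
Step 4 ('neg'): stack = [-1], depth = 1
Step 5 ('neg'): stack = [1], depth = 1
Step 6 ('neg'): stack = [-1], depth = 1
Step 7 ('sub'): needs 2 value(s) but depth is 1 — STACK UNDERFLOW

Answer: step 7: sub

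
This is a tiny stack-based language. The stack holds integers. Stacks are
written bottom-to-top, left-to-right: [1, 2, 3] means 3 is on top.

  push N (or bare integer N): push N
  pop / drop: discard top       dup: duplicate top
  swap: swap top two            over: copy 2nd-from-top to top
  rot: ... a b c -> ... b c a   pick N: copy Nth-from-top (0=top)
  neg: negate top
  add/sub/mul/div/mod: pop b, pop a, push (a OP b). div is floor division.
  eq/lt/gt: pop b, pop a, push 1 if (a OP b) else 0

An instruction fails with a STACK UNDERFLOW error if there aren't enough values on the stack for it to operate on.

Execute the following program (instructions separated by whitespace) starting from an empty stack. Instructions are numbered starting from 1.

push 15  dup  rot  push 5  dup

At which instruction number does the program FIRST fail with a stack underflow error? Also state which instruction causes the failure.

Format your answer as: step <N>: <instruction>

Step 1 ('push 15'): stack = [15], depth = 1
Step 2 ('dup'): stack = [15, 15], depth = 2
Step 3 ('rot'): needs 3 value(s) but depth is 2 — STACK UNDERFLOW

Answer: step 3: rot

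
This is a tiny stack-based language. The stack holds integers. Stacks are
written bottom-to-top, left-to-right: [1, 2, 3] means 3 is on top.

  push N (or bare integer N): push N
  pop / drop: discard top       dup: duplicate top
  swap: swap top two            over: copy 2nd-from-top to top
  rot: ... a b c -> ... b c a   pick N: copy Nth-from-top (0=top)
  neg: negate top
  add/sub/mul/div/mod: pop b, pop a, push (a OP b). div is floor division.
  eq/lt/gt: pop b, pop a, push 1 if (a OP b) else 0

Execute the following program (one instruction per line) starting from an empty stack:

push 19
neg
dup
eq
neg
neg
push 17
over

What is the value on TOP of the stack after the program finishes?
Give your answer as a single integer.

After 'push 19': [19]
After 'neg': [-19]
After 'dup': [-19, -19]
After 'eq': [1]
After 'neg': [-1]
After 'neg': [1]
After 'push 17': [1, 17]
After 'over': [1, 17, 1]

Answer: 1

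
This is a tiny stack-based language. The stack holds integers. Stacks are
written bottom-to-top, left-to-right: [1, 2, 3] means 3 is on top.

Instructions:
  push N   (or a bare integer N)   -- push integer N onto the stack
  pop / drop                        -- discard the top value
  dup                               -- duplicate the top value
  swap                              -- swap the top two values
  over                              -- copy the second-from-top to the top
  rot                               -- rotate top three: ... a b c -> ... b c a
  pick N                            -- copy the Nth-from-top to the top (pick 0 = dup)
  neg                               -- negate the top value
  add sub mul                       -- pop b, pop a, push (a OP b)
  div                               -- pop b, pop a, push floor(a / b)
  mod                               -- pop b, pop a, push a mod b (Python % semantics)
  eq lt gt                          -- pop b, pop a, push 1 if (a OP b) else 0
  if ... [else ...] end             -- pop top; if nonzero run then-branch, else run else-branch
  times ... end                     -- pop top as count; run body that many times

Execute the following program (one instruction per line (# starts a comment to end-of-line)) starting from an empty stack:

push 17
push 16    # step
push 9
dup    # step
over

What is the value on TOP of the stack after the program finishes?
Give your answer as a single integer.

After 'push 17': [17]
After 'push 16': [17, 16]
After 'push 9': [17, 16, 9]
After 'dup': [17, 16, 9, 9]
After 'over': [17, 16, 9, 9, 9]

Answer: 9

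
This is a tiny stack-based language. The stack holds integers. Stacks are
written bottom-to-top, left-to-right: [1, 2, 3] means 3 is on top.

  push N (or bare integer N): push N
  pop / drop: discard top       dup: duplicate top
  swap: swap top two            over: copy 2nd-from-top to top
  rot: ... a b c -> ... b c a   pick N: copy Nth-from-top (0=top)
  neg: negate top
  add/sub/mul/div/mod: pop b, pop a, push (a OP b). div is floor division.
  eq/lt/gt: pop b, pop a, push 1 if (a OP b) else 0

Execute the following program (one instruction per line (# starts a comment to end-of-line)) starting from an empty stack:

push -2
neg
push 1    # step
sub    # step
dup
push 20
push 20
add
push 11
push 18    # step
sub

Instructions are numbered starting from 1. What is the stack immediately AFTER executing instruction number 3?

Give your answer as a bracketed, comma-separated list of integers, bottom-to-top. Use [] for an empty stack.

Step 1 ('push -2'): [-2]
Step 2 ('neg'): [2]
Step 3 ('push 1'): [2, 1]

Answer: [2, 1]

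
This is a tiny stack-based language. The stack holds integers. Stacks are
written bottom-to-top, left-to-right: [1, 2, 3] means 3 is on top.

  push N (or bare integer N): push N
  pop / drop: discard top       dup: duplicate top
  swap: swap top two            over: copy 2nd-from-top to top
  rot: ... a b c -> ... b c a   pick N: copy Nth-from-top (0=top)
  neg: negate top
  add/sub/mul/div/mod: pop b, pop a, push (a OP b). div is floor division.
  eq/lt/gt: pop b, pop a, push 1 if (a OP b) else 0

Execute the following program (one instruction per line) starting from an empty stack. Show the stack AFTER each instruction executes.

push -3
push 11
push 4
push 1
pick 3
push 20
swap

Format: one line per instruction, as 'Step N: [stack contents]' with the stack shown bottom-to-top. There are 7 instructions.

Step 1: [-3]
Step 2: [-3, 11]
Step 3: [-3, 11, 4]
Step 4: [-3, 11, 4, 1]
Step 5: [-3, 11, 4, 1, -3]
Step 6: [-3, 11, 4, 1, -3, 20]
Step 7: [-3, 11, 4, 1, 20, -3]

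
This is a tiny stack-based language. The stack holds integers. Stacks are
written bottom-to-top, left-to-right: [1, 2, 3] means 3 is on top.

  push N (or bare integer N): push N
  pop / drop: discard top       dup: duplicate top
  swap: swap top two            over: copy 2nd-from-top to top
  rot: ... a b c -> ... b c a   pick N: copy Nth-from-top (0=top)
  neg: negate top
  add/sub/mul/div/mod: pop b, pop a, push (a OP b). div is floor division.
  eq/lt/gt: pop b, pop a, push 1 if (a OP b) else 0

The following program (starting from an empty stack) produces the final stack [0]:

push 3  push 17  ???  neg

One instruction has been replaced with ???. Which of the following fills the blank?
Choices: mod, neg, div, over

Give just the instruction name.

Stack before ???: [3, 17]
Stack after ???:  [0]
Checking each choice:
  mod: produces [-3]
  neg: produces [3, 17]
  div: MATCH
  over: produces [3, 17, -3]


Answer: div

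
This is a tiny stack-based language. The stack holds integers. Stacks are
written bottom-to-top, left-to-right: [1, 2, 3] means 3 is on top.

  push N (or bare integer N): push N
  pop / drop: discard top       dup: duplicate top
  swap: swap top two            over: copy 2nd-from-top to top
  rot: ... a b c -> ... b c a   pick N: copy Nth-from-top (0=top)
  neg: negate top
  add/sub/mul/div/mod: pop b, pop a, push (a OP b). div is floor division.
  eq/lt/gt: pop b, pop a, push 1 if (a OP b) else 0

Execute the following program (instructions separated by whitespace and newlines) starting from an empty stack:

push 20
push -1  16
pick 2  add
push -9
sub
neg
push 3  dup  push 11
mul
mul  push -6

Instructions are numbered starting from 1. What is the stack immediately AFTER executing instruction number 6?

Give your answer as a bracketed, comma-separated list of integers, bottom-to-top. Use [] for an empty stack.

Answer: [20, -1, 36, -9]

Derivation:
Step 1 ('push 20'): [20]
Step 2 ('push -1'): [20, -1]
Step 3 ('16'): [20, -1, 16]
Step 4 ('pick 2'): [20, -1, 16, 20]
Step 5 ('add'): [20, -1, 36]
Step 6 ('push -9'): [20, -1, 36, -9]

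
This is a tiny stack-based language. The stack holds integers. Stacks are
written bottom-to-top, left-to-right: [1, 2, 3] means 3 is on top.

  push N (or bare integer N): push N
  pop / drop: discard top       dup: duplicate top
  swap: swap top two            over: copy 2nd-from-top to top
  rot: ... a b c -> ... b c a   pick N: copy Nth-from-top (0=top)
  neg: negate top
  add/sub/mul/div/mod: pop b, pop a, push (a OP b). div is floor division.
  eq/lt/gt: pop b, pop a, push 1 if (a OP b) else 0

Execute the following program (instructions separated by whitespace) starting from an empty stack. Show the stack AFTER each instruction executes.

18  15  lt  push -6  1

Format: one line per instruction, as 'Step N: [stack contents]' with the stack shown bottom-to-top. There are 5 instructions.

Step 1: [18]
Step 2: [18, 15]
Step 3: [0]
Step 4: [0, -6]
Step 5: [0, -6, 1]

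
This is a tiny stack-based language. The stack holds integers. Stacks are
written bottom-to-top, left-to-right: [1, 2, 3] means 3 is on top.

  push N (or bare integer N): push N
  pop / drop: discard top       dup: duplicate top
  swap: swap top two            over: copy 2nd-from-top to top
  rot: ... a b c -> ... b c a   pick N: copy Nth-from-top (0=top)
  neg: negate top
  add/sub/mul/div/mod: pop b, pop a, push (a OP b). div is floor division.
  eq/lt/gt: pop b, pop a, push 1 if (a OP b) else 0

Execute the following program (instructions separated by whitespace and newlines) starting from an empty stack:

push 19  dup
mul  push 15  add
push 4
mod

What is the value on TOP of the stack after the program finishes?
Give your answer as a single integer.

After 'push 19': [19]
After 'dup': [19, 19]
After 'mul': [361]
After 'push 15': [361, 15]
After 'add': [376]
After 'push 4': [376, 4]
After 'mod': [0]

Answer: 0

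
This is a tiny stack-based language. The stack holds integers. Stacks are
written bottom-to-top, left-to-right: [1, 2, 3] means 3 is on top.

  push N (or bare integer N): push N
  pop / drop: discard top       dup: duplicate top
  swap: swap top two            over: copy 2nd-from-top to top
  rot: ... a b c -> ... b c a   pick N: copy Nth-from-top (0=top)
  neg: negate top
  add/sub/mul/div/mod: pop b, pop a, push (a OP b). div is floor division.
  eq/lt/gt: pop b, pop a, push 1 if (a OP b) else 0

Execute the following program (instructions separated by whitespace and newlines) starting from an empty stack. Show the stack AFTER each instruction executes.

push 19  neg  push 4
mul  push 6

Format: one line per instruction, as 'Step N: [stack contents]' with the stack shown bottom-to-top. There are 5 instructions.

Step 1: [19]
Step 2: [-19]
Step 3: [-19, 4]
Step 4: [-76]
Step 5: [-76, 6]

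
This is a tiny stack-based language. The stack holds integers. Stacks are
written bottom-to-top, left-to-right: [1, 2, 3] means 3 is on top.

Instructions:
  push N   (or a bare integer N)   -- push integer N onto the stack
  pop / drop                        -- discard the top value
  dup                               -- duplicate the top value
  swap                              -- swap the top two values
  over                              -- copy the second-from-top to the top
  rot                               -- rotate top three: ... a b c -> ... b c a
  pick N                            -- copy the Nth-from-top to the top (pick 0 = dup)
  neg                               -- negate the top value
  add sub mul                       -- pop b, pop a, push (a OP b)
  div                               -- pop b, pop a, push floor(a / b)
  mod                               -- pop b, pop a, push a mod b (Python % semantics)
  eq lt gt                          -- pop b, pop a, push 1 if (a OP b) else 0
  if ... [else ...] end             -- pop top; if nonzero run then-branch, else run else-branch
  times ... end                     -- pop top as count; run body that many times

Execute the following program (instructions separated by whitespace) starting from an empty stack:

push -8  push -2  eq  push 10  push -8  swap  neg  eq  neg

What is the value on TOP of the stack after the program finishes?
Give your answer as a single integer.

Answer: 0

Derivation:
After 'push -8': [-8]
After 'push -2': [-8, -2]
After 'eq': [0]
After 'push 10': [0, 10]
After 'push -8': [0, 10, -8]
After 'swap': [0, -8, 10]
After 'neg': [0, -8, -10]
After 'eq': [0, 0]
After 'neg': [0, 0]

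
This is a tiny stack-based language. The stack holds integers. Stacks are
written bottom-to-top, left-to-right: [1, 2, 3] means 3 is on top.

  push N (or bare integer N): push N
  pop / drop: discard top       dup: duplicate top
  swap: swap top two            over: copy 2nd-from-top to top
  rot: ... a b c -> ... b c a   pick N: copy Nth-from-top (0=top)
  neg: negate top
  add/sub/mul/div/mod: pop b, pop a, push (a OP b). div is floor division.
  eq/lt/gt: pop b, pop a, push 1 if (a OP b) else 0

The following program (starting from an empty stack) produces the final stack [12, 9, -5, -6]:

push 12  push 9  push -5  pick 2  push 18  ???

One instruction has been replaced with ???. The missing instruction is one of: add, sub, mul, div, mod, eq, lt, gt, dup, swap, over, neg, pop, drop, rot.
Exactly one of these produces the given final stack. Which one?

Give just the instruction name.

Stack before ???: [12, 9, -5, 12, 18]
Stack after ???:  [12, 9, -5, -6]
The instruction that transforms [12, 9, -5, 12, 18] -> [12, 9, -5, -6] is: sub

Answer: sub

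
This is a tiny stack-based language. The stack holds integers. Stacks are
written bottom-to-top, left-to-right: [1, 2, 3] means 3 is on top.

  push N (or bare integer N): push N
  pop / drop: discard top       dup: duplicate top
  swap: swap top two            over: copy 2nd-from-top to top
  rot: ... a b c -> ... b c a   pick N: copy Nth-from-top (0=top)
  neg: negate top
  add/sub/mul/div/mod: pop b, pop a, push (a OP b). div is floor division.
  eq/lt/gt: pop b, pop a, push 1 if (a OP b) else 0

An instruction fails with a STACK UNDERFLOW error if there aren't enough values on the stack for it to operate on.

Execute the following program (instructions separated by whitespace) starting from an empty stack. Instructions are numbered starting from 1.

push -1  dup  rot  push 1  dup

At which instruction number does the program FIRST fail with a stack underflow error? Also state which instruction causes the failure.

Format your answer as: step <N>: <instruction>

Answer: step 3: rot

Derivation:
Step 1 ('push -1'): stack = [-1], depth = 1
Step 2 ('dup'): stack = [-1, -1], depth = 2
Step 3 ('rot'): needs 3 value(s) but depth is 2 — STACK UNDERFLOW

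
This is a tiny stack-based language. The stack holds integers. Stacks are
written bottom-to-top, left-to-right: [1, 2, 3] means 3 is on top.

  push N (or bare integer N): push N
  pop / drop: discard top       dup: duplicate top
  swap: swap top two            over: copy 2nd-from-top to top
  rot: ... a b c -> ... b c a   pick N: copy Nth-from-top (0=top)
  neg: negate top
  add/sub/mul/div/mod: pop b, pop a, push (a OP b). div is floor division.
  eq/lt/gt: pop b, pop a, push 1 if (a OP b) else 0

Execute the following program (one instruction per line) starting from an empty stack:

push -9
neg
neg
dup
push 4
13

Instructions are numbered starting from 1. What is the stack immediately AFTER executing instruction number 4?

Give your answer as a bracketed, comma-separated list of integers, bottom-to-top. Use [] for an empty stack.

Step 1 ('push -9'): [-9]
Step 2 ('neg'): [9]
Step 3 ('neg'): [-9]
Step 4 ('dup'): [-9, -9]

Answer: [-9, -9]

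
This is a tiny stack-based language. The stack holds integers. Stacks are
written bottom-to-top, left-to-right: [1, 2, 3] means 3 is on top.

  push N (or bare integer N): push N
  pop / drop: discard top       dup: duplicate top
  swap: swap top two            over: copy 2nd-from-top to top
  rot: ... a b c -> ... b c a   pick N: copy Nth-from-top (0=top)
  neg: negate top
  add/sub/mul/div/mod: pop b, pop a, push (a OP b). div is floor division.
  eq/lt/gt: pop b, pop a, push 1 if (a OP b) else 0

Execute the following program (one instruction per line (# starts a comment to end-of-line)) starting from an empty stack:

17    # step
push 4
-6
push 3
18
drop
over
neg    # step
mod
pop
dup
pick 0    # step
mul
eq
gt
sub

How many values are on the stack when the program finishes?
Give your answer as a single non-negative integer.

After 'push 17': stack = [17] (depth 1)
After 'push 4': stack = [17, 4] (depth 2)
After 'push -6': stack = [17, 4, -6] (depth 3)
After 'push 3': stack = [17, 4, -6, 3] (depth 4)
After 'push 18': stack = [17, 4, -6, 3, 18] (depth 5)
After 'drop': stack = [17, 4, -6, 3] (depth 4)
After 'over': stack = [17, 4, -6, 3, -6] (depth 5)
After 'neg': stack = [17, 4, -6, 3, 6] (depth 5)
After 'mod': stack = [17, 4, -6, 3] (depth 4)
After 'pop': stack = [17, 4, -6] (depth 3)
After 'dup': stack = [17, 4, -6, -6] (depth 4)
After 'pick 0': stack = [17, 4, -6, -6, -6] (depth 5)
After 'mul': stack = [17, 4, -6, 36] (depth 4)
After 'eq': stack = [17, 4, 0] (depth 3)
After 'gt': stack = [17, 1] (depth 2)
After 'sub': stack = [16] (depth 1)

Answer: 1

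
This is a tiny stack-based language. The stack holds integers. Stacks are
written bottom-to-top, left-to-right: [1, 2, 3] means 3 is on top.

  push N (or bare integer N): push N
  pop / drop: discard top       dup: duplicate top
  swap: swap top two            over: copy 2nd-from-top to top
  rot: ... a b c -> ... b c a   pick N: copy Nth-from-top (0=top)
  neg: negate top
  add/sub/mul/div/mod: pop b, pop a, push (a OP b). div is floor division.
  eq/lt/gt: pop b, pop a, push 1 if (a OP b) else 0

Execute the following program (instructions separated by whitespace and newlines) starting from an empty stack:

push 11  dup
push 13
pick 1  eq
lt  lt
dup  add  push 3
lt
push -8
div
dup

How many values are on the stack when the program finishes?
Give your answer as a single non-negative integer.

After 'push 11': stack = [11] (depth 1)
After 'dup': stack = [11, 11] (depth 2)
After 'push 13': stack = [11, 11, 13] (depth 3)
After 'pick 1': stack = [11, 11, 13, 11] (depth 4)
After 'eq': stack = [11, 11, 0] (depth 3)
After 'lt': stack = [11, 0] (depth 2)
After 'lt': stack = [0] (depth 1)
After 'dup': stack = [0, 0] (depth 2)
After 'add': stack = [0] (depth 1)
After 'push 3': stack = [0, 3] (depth 2)
After 'lt': stack = [1] (depth 1)
After 'push -8': stack = [1, -8] (depth 2)
After 'div': stack = [-1] (depth 1)
After 'dup': stack = [-1, -1] (depth 2)

Answer: 2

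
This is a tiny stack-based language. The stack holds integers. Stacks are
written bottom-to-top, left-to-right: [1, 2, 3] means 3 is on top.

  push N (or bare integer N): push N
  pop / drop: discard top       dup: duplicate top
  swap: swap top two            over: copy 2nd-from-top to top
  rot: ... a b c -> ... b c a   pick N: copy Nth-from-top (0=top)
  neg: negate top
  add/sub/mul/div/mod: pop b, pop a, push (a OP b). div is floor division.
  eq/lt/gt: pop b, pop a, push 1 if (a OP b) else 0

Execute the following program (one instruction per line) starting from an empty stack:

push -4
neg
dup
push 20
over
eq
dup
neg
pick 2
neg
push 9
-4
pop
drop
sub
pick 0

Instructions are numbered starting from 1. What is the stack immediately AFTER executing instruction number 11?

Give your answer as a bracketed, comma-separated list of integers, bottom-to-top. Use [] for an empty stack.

Answer: [4, 4, 0, 0, -4, 9]

Derivation:
Step 1 ('push -4'): [-4]
Step 2 ('neg'): [4]
Step 3 ('dup'): [4, 4]
Step 4 ('push 20'): [4, 4, 20]
Step 5 ('over'): [4, 4, 20, 4]
Step 6 ('eq'): [4, 4, 0]
Step 7 ('dup'): [4, 4, 0, 0]
Step 8 ('neg'): [4, 4, 0, 0]
Step 9 ('pick 2'): [4, 4, 0, 0, 4]
Step 10 ('neg'): [4, 4, 0, 0, -4]
Step 11 ('push 9'): [4, 4, 0, 0, -4, 9]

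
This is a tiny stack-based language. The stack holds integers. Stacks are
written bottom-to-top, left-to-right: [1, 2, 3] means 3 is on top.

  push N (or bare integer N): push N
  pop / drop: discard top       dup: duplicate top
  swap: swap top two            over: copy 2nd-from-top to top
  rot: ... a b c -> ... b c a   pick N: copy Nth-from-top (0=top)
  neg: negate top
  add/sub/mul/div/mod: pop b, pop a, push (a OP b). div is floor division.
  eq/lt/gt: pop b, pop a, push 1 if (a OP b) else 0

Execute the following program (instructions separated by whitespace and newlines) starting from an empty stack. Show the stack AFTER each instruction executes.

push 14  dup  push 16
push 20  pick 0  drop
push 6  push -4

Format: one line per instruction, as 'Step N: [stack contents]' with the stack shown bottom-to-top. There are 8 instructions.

Step 1: [14]
Step 2: [14, 14]
Step 3: [14, 14, 16]
Step 4: [14, 14, 16, 20]
Step 5: [14, 14, 16, 20, 20]
Step 6: [14, 14, 16, 20]
Step 7: [14, 14, 16, 20, 6]
Step 8: [14, 14, 16, 20, 6, -4]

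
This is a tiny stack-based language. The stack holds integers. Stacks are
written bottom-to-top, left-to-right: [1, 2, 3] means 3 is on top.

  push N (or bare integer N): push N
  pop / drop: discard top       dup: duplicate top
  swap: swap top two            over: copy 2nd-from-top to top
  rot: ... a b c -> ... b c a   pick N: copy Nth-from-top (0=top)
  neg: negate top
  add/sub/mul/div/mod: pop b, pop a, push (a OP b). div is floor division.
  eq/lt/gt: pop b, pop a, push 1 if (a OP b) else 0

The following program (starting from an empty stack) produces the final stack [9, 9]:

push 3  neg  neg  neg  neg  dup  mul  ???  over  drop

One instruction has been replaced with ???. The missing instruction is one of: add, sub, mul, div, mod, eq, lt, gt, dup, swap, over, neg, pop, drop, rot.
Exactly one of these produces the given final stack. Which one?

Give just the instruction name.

Stack before ???: [9]
Stack after ???:  [9, 9]
The instruction that transforms [9] -> [9, 9] is: dup

Answer: dup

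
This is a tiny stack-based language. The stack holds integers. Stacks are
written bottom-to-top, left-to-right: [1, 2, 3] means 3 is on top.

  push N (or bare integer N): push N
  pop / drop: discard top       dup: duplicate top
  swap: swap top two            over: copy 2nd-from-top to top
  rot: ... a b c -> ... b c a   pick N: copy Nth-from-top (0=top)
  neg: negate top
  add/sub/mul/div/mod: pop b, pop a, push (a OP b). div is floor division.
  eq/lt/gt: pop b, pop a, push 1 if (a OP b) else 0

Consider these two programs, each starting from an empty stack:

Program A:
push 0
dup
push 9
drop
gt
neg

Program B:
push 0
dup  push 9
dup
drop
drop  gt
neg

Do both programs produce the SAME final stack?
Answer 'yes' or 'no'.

Answer: yes

Derivation:
Program A trace:
  After 'push 0': [0]
  After 'dup': [0, 0]
  After 'push 9': [0, 0, 9]
  After 'drop': [0, 0]
  After 'gt': [0]
  After 'neg': [0]
Program A final stack: [0]

Program B trace:
  After 'push 0': [0]
  After 'dup': [0, 0]
  After 'push 9': [0, 0, 9]
  After 'dup': [0, 0, 9, 9]
  After 'drop': [0, 0, 9]
  After 'drop': [0, 0]
  After 'gt': [0]
  After 'neg': [0]
Program B final stack: [0]
Same: yes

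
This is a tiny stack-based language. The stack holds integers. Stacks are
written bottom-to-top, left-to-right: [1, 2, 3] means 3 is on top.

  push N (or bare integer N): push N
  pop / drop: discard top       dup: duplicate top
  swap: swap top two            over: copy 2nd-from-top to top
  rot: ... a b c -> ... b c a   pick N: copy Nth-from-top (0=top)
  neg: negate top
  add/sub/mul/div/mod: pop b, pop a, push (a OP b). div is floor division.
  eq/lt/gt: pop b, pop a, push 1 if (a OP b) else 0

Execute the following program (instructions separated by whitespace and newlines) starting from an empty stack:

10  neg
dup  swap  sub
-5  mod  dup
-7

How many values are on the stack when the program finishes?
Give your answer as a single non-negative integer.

After 'push 10': stack = [10] (depth 1)
After 'neg': stack = [-10] (depth 1)
After 'dup': stack = [-10, -10] (depth 2)
After 'swap': stack = [-10, -10] (depth 2)
After 'sub': stack = [0] (depth 1)
After 'push -5': stack = [0, -5] (depth 2)
After 'mod': stack = [0] (depth 1)
After 'dup': stack = [0, 0] (depth 2)
After 'push -7': stack = [0, 0, -7] (depth 3)

Answer: 3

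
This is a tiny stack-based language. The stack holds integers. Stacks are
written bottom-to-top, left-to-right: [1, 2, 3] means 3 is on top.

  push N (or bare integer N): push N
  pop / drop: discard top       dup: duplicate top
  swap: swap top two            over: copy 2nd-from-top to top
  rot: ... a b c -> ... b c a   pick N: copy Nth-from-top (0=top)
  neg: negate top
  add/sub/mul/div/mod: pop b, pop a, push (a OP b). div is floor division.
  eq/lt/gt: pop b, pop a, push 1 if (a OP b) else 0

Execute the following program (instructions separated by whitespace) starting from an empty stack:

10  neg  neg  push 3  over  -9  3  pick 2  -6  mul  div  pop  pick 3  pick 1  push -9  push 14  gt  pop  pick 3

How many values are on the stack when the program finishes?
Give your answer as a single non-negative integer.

Answer: 7

Derivation:
After 'push 10': stack = [10] (depth 1)
After 'neg': stack = [-10] (depth 1)
After 'neg': stack = [10] (depth 1)
After 'push 3': stack = [10, 3] (depth 2)
After 'over': stack = [10, 3, 10] (depth 3)
After 'push -9': stack = [10, 3, 10, -9] (depth 4)
After 'push 3': stack = [10, 3, 10, -9, 3] (depth 5)
After 'pick 2': stack = [10, 3, 10, -9, 3, 10] (depth 6)
After 'push -6': stack = [10, 3, 10, -9, 3, 10, -6] (depth 7)
After 'mul': stack = [10, 3, 10, -9, 3, -60] (depth 6)
After 'div': stack = [10, 3, 10, -9, -1] (depth 5)
After 'pop': stack = [10, 3, 10, -9] (depth 4)
After 'pick 3': stack = [10, 3, 10, -9, 10] (depth 5)
After 'pick 1': stack = [10, 3, 10, -9, 10, -9] (depth 6)
After 'push -9': stack = [10, 3, 10, -9, 10, -9, -9] (depth 7)
After 'push 14': stack = [10, 3, 10, -9, 10, -9, -9, 14] (depth 8)
After 'gt': stack = [10, 3, 10, -9, 10, -9, 0] (depth 7)
After 'pop': stack = [10, 3, 10, -9, 10, -9] (depth 6)
After 'pick 3': stack = [10, 3, 10, -9, 10, -9, 10] (depth 7)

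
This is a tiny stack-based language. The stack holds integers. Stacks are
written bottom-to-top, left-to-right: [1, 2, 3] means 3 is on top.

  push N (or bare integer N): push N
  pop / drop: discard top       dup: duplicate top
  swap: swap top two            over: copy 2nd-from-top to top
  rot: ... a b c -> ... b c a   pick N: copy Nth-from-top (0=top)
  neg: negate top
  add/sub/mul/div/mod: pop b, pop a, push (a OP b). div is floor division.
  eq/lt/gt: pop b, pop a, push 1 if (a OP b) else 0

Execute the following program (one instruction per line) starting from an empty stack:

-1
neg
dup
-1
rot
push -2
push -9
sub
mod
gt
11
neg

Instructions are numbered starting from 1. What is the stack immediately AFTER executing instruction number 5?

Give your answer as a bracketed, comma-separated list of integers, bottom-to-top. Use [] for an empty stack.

Step 1 ('-1'): [-1]
Step 2 ('neg'): [1]
Step 3 ('dup'): [1, 1]
Step 4 ('-1'): [1, 1, -1]
Step 5 ('rot'): [1, -1, 1]

Answer: [1, -1, 1]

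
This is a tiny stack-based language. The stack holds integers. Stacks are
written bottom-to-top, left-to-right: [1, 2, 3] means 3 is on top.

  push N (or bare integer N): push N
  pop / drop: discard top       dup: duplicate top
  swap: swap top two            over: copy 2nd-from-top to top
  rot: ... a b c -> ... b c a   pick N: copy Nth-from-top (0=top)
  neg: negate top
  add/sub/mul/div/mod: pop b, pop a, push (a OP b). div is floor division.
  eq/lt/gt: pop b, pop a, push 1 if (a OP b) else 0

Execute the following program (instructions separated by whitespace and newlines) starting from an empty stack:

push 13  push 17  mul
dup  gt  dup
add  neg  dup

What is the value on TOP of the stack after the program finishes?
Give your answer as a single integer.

After 'push 13': [13]
After 'push 17': [13, 17]
After 'mul': [221]
After 'dup': [221, 221]
After 'gt': [0]
After 'dup': [0, 0]
After 'add': [0]
After 'neg': [0]
After 'dup': [0, 0]

Answer: 0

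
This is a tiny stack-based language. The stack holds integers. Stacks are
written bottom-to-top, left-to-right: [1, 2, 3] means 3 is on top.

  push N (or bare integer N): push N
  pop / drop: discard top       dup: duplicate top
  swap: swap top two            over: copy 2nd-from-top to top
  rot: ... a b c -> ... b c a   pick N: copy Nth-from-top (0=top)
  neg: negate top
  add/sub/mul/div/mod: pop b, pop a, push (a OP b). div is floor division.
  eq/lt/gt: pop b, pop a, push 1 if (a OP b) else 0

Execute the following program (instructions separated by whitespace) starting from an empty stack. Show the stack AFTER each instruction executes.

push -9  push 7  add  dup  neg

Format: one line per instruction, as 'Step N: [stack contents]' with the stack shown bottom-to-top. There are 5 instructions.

Step 1: [-9]
Step 2: [-9, 7]
Step 3: [-2]
Step 4: [-2, -2]
Step 5: [-2, 2]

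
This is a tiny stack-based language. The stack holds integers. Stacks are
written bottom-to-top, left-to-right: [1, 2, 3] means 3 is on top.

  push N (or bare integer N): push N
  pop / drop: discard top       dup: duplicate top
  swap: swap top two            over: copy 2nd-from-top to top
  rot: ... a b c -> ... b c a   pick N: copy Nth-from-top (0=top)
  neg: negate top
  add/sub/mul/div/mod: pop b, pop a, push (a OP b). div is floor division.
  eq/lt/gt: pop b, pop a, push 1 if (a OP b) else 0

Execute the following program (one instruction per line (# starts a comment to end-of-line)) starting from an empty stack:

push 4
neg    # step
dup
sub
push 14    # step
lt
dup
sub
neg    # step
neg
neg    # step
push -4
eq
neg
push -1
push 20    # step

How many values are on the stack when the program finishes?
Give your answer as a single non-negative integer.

After 'push 4': stack = [4] (depth 1)
After 'neg': stack = [-4] (depth 1)
After 'dup': stack = [-4, -4] (depth 2)
After 'sub': stack = [0] (depth 1)
After 'push 14': stack = [0, 14] (depth 2)
After 'lt': stack = [1] (depth 1)
After 'dup': stack = [1, 1] (depth 2)
After 'sub': stack = [0] (depth 1)
After 'neg': stack = [0] (depth 1)
After 'neg': stack = [0] (depth 1)
After 'neg': stack = [0] (depth 1)
After 'push -4': stack = [0, -4] (depth 2)
After 'eq': stack = [0] (depth 1)
After 'neg': stack = [0] (depth 1)
After 'push -1': stack = [0, -1] (depth 2)
After 'push 20': stack = [0, -1, 20] (depth 3)

Answer: 3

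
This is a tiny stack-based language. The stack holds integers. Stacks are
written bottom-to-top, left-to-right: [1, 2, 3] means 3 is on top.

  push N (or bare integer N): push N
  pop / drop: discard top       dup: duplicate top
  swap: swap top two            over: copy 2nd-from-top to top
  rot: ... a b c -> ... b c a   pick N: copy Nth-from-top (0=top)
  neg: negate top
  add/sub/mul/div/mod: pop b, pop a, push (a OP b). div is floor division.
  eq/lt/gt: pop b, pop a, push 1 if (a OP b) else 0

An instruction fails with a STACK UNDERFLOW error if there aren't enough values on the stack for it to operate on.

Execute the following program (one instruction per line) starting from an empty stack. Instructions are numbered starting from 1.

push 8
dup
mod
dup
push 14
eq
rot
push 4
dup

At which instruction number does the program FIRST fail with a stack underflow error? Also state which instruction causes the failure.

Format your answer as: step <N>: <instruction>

Answer: step 7: rot

Derivation:
Step 1 ('push 8'): stack = [8], depth = 1
Step 2 ('dup'): stack = [8, 8], depth = 2
Step 3 ('mod'): stack = [0], depth = 1
Step 4 ('dup'): stack = [0, 0], depth = 2
Step 5 ('push 14'): stack = [0, 0, 14], depth = 3
Step 6 ('eq'): stack = [0, 0], depth = 2
Step 7 ('rot'): needs 3 value(s) but depth is 2 — STACK UNDERFLOW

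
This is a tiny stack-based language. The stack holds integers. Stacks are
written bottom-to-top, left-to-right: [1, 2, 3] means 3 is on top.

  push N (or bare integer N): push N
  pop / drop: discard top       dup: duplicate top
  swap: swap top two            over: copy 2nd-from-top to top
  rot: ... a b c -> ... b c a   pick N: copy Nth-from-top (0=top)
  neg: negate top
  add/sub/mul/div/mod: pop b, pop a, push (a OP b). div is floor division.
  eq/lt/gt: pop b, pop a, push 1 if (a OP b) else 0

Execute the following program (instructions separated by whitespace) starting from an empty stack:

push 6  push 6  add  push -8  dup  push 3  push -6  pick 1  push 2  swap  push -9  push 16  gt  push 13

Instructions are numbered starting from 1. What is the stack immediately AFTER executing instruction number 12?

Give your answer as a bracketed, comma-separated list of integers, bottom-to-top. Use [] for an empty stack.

Answer: [12, -8, -8, 3, -6, 2, 3, -9, 16]

Derivation:
Step 1 ('push 6'): [6]
Step 2 ('push 6'): [6, 6]
Step 3 ('add'): [12]
Step 4 ('push -8'): [12, -8]
Step 5 ('dup'): [12, -8, -8]
Step 6 ('push 3'): [12, -8, -8, 3]
Step 7 ('push -6'): [12, -8, -8, 3, -6]
Step 8 ('pick 1'): [12, -8, -8, 3, -6, 3]
Step 9 ('push 2'): [12, -8, -8, 3, -6, 3, 2]
Step 10 ('swap'): [12, -8, -8, 3, -6, 2, 3]
Step 11 ('push -9'): [12, -8, -8, 3, -6, 2, 3, -9]
Step 12 ('push 16'): [12, -8, -8, 3, -6, 2, 3, -9, 16]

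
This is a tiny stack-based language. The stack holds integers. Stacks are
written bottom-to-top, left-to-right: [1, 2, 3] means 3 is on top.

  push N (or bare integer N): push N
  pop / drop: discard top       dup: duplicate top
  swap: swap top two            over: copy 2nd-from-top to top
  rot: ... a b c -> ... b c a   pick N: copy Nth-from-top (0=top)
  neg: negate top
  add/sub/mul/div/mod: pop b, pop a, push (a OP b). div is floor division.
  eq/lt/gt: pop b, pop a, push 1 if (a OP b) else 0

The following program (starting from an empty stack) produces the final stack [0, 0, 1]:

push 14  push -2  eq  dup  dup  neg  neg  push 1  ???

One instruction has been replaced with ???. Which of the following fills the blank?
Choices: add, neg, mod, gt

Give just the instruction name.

Stack before ???: [0, 0, 0, 1]
Stack after ???:  [0, 0, 1]
Checking each choice:
  add: MATCH
  neg: produces [0, 0, 0, -1]
  mod: produces [0, 0, 0]
  gt: produces [0, 0, 0]


Answer: add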